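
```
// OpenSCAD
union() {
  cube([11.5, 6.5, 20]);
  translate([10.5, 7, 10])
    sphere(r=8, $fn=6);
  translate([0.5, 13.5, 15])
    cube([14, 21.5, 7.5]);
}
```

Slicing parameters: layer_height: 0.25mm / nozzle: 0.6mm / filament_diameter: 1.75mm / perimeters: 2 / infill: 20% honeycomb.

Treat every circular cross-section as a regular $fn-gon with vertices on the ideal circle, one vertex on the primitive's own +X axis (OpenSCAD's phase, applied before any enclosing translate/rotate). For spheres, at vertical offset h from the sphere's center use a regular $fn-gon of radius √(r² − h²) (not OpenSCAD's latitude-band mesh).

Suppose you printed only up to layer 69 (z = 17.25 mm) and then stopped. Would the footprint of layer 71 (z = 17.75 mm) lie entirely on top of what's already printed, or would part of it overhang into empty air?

entirely on top

Compare the two slices. At z = 17.25: the cube is present — its section is the full 11.5×6.5 rectangle (area 74.75 mm²); the r=8 sphere at (10.5, 7) slices to a regular 6-gon of circumradius 3.382 (√(r²−h²) with h=7.25 from center) (area = (6/2)·3.382²·sin(360°/6) = 29.72 mm²); the cube at (0.5, 13.5) is present — its section is the full 14×21.5 rectangle (area 301.00 mm²); Taking the union: the regions partially overlap — summed areas 405.47 mm² minus the doubly-counted overlap 8.24 mm² gives 397.23 mm² — area = 397.23 mm². At z = 17.75: the cube is present — its section is the full 11.5×6.5 rectangle (area 74.75 mm²); the r=8 sphere at (10.5, 7) slices to a regular 6-gon of circumradius 1.984 (√(r²−h²) with h=7.75 from center) (area = (6/2)·1.984²·sin(360°/6) = 10.23 mm²); the cube at (0.5, 13.5) (footprint 14×21.5) is included at this height (area 301.00 mm²); Combining (union): the regions partially overlap — summed areas 385.98 mm² minus the doubly-counted overlap 2.86 mm² gives 383.12 mm² — area = 383.12 mm². Checking containment: the cross-section at z = 17.75 is a subset of the cross-section at z = 17.25.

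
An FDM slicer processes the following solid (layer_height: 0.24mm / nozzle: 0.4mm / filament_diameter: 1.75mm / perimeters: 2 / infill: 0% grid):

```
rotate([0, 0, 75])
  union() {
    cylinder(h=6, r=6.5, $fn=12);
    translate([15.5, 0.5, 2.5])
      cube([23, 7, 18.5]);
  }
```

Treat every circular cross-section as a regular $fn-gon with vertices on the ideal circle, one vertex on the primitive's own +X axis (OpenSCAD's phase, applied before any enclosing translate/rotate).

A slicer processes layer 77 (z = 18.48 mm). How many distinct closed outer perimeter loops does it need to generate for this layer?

At z = 18.48 mm: the cylinder is not intersected at this z (z outside [0, 6]); the cube at (15.5, 0.5) (footprint 23×7) is included at this height; Merging all regions: only the 23×7 cube at (15.5, 0.5) is present, so the union is just that shape — 1 connected region; (rotated 75° about Z; rotation is an isometry so areas/perimeters/island counts are preserved). The result has 1 disconnected region.

1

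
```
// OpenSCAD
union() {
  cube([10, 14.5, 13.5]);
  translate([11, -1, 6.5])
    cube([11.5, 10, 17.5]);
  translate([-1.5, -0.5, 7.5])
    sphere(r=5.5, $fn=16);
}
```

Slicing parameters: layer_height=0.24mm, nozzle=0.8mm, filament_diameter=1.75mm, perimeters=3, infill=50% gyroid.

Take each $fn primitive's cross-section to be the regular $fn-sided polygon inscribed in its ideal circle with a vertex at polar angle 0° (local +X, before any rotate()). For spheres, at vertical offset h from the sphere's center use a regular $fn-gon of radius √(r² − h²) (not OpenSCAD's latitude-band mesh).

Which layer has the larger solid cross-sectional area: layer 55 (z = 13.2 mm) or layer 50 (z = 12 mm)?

Layer 55 (z = 13.2): the cube (footprint 10×14.5) is included at this height (area 145.00 mm²); the cube at (11, -1) (footprint 11.5×10) is included at this height (area 115.00 mm²); the sphere at (-1.5, -0.5) is absent (|z−center|=5.700 > r=5.5); Taking the union: the 2 present regions are separate (no shared area or edge), so areas and boundary lengths simply add and each stays a separate island — area = 260.00 mm². So its area = 260.00 mm². Layer 50 (z = 12): the cube (footprint 10×14.5) is included at this height (area 145.00 mm²); the 11.5×10 cube at (11, -1) contributes its full rectangle (area 115.00 mm²); the r=5.5 sphere at (-1.5, -0.5) slices to a regular 16-gon of circumradius 3.162 (√(r²−h²) with h=4.5 from center) (area = (16/2)·3.162²·sin(360°/16) = 30.61 mm²); Taking the union: the regions partially overlap — summed areas 290.61 mm² minus the doubly-counted overlap 2.35 mm² gives 288.27 mm² — area = 288.27 mm². So its area = 288.27 mm². Layer 50 is larger (288.27 vs 260.00 mm²).

layer 50 (z = 12 mm)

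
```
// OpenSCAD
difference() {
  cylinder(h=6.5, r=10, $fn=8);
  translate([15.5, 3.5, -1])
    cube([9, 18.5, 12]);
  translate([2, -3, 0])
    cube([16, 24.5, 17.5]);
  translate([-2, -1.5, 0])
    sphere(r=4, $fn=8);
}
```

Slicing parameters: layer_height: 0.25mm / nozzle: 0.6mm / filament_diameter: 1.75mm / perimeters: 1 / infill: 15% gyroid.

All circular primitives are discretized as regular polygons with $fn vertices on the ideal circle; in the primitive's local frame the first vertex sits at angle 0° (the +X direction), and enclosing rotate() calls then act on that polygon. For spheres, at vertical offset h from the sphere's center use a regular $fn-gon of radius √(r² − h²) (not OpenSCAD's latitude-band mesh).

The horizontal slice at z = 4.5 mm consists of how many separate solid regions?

At z = 4.5 mm: the r=10 cylinder contributes a regular 8-gon of circumradius 10; the 9×18.5 cube at (15.5, 3.5) contributes its full rectangle; the cube at (2, -3) (footprint 16×24.5) is included at this height; the sphere at (-2, -1.5) is not intersected at this z (|z−center|=4.500 > r=4); Subtracting the remaining from the first: starting from the r=10 cylinder, the 9×18.5 cube at (15.5, 3.5) misses the remaining region (no effect); the 16×24.5 cube at (2, -3) partially overlaps it — only the 73.68 mm² overlap (of its 392.00 mm²) is removed, clipping the outline — 1 connected region. The result has 1 disconnected region.

1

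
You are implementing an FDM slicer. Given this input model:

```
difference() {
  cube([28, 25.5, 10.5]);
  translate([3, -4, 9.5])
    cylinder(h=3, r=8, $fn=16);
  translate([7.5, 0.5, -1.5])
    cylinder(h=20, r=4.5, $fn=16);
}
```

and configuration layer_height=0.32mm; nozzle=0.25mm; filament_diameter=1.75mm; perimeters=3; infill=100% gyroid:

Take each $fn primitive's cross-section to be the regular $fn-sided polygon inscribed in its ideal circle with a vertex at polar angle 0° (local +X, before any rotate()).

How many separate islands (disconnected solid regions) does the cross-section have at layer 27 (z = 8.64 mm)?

1

At z = 8.64 mm: the cube (footprint 28×25.5) is included at this height; the cylinder at (3, -4) is absent (z outside [9.5, 12.5]); the cylinder at (7.5, 0.5): section is a regular 16-gon, circumradius r=4.5; Subtracting the remaining from the first: starting from the 28×25.5 cube, the r=4.5 cylinder at (7.5, 0.5) partially overlaps it — only the 35.45 mm² overlap (of its 61.99 mm²) is removed, clipping the outline — 1 connected region. Overall, the cross-section is a single solid region. Island count = 1.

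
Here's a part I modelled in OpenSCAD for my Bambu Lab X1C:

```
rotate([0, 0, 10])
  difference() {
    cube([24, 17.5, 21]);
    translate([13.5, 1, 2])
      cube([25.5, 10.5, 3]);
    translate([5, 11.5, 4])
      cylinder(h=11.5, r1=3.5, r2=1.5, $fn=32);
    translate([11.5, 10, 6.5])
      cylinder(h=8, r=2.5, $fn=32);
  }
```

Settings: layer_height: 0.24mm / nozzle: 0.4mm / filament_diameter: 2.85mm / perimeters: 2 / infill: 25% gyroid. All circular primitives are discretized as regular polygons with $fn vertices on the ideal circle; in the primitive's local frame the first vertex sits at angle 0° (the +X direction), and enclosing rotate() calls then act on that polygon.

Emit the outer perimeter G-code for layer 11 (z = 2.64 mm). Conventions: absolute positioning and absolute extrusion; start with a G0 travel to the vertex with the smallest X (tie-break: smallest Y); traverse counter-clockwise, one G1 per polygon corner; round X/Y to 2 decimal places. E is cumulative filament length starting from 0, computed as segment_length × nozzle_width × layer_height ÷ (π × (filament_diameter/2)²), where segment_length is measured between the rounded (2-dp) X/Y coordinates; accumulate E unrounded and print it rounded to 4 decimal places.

G0 X-3.04 Y17.23 Z2.64
G1 X0.00 Y0.00 E0.2633
G1 X23.64 Y4.17 E0.6245
G1 X23.46 Y5.15 E0.6395
G1 X13.12 Y3.33 E0.7975
G1 X11.30 Y13.67 E0.9555
G1 X21.64 Y15.49 E1.1135
G1 X20.60 Y21.40 E1.2038
G1 X-3.04 Y17.23 E1.5650

At z = 2.64 mm: the cube is present — its section is the full 24×17.5 rectangle; the 25.5×10.5 cube at (13.5, 1) contributes its full rectangle; the cone at (5, 11.5) is absent (z outside [4, 15.5]); the cylinder at (11.5, 10) is not intersected at this z (z outside [6.5, 14.5]); Subtracting the remaining from the first: starting from the 24×17.5 cube, the 25.5×10.5 cube at (13.5, 1) partially overlaps it — only the 110.25 mm² overlap (of its 267.75 mm²) is removed, clipping the outline — 1 connected region; (whole slice rotated 10° about Z — lengths, areas and connectivity unchanged). The outline is a single polygon with 8 vertices. Extrusion per mm of travel: 0.4 × 0.24 / (π × 1.425²) = 0.015048. Accumulating E over each segment gives final E = 1.5650.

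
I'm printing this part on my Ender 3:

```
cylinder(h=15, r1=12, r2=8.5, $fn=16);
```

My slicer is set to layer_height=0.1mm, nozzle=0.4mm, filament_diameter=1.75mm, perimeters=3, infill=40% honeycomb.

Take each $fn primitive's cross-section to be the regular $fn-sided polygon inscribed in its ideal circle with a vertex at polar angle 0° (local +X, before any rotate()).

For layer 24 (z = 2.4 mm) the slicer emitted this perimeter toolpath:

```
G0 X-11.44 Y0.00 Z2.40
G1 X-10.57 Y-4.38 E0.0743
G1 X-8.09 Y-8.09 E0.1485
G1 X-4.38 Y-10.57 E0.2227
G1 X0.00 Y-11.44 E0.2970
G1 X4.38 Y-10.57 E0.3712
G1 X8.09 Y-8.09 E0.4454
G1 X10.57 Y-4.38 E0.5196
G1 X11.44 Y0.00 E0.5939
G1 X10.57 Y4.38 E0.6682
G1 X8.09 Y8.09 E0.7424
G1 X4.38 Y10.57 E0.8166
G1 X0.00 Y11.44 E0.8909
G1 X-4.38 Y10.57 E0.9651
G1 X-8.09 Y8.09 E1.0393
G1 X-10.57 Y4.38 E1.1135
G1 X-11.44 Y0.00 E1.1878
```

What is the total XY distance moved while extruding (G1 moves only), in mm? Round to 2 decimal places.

71.43 mm

Sum the Euclidean lengths of each G1 segment: total = 71.43 mm.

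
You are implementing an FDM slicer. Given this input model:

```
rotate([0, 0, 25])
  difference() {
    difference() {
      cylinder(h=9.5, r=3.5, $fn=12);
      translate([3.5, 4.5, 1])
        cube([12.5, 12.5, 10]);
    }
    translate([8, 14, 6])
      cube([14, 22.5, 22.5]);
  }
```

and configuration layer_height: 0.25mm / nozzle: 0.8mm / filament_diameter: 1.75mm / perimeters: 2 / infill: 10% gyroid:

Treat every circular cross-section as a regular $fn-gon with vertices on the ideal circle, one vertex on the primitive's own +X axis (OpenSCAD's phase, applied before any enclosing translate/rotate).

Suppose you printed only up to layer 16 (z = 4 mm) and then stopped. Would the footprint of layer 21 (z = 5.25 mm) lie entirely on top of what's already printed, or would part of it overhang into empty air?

Compare the two slices. At z = 4: the cylinder: section is a regular 12-gon, circumradius r=3.5 (area = (12/2)·3.500²·sin(360°/12) = 36.75 mm²); the 12.5×12.5 cube at (3.5, 4.5) contributes its full rectangle (area 156.25 mm²); After the difference (first − rest): starting from the r=3.5 cylinder (36.75 mm²), the 12.5×12.5 cube at (3.5, 4.5) misses the remaining region (no effect) — area = 36.75 mm²; the cube at (8, 14) is not intersected at this z (z outside [6, 28.5]); After the difference (first − rest): none of the subtracted shapes is present at this height, so the result so far is unchanged — area = 36.75 mm²; (rotated 25° about Z; rotation is an isometry so areas/perimeters/island counts are preserved). At z = 5.25: the r=3.5 cylinder gives a regular 12-gon of circumradius 3.5 (constant along its height) (area = (12/2)·3.500²·sin(360°/12) = 36.75 mm²); the cube at (3.5, 4.5) (footprint 12.5×12.5) is included at this height (area 156.25 mm²); Subtracting the remaining from the first: starting from the r=3.5 cylinder (36.75 mm²), the 12.5×12.5 cube at (3.5, 4.5) misses the remaining region (no effect) — area = 36.75 mm²; the cube at (8, 14) does not reach this height (z outside [6, 28.5]); Taking the first minus the rest: none of the subtracted shapes is present at this height, so that combined region is unchanged — area = 36.75 mm²; (whole slice rotated 25° about Z — lengths, areas and connectivity unchanged). Checking containment: the cross-section at z = 5.25 is a subset of the cross-section at z = 4.

entirely on top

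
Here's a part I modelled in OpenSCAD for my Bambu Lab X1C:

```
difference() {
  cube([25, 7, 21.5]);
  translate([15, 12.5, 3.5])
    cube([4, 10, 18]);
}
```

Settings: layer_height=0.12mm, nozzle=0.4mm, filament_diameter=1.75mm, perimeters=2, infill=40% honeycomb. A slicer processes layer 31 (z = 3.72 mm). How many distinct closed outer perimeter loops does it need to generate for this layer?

At z = 3.72 mm: the cube (footprint 25×7) is included at this height; the 4×10 cube at (15, 12.5) contributes its full rectangle; After the difference (first − rest): starting from the 25×7 cube, the 4×10 cube at (15, 12.5) misses the remaining region (no effect) — 1 connected region. The result has 1 disconnected region.

1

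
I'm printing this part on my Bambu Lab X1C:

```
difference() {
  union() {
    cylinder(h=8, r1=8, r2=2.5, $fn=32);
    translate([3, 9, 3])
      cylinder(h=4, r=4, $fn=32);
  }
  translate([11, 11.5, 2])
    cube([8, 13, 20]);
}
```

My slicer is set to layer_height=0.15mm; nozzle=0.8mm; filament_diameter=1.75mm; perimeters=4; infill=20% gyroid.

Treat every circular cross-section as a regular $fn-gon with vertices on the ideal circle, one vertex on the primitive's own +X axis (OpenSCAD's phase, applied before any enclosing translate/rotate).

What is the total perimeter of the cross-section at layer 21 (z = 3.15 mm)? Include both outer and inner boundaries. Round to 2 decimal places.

At z = 3.15 mm: the cone: at t=0.394 of its height the radius interpolates to r₁+(r₂−r₁)t = 5.834, giving a regular 32-gon of that circumradius (perimeter = 2·32·5.834·sin(180°/32) = 36.60 mm); the r=4 cylinder at (3, 9) gives a regular 32-gon of circumradius 4 (constant along its height) (perimeter = 2·32·4.000·sin(180°/32) = 25.09 mm); Taking the union: the regions partially overlap (shared area 0.51 mm²), so the edge portions inside another operand are dropped and the merged outline is re-measured after clipping — boundary = 56.79 mm; the 8×13 cube at (11, 11.5) contributes its full rectangle (perimeter 42.00 mm); Subtracting the remaining from the first: starting from the result so far, the 8×13 cube at (11, 11.5) misses the remaining region (no effect) — boundary = 56.79 mm. Overall, the cross-section is a single solid region. Total boundary length (outer) = 56.79 mm.

56.79 mm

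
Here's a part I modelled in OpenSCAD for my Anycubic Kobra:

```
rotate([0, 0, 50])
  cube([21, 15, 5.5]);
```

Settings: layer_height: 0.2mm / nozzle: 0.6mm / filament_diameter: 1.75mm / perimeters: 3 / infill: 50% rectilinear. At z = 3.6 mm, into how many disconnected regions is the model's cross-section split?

1

At z = 3.6 mm: the 21×15 cube contributes its full rectangle; (rotated 50° about Z; rotation is an isometry so areas/perimeters/island counts are preserved). The result has 1 disconnected region.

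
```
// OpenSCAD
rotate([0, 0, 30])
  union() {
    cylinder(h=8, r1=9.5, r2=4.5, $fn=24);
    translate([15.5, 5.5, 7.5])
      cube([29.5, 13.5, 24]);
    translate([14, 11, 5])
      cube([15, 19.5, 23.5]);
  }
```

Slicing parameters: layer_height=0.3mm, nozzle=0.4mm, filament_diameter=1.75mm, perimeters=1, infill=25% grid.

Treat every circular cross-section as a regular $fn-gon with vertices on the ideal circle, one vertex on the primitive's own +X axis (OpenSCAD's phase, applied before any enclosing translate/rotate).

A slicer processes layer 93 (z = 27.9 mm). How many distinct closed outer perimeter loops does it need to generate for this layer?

1

At z = 27.9 mm: the cone is absent (z outside [0, 8]); the cube at (15.5, 5.5) (footprint 29.5×13.5) is included at this height; the cube at (14, 11) is present — its section is the full 15×19.5 rectangle; Combining (union): the regions partially overlap (shared area 108.00 mm²), so overlapping operands fuse into one piece — 1 connected region; (whole slice rotated 30° about Z — lengths, areas and connectivity unchanged). The result has 1 disconnected region.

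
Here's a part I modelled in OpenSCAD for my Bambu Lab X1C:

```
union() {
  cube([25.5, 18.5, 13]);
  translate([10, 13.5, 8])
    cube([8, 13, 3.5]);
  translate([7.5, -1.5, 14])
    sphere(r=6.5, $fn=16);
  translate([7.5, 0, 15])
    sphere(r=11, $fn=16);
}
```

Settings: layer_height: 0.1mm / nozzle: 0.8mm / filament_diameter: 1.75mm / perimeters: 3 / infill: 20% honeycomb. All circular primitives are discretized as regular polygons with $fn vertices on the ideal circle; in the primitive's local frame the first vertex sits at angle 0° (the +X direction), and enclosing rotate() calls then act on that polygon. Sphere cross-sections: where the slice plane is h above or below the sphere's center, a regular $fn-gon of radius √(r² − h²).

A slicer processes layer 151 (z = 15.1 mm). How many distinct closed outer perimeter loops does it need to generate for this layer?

At z = 15.1 mm: the cube does not reach this height (z outside [0, 13]); the cube at (10, 13.5) is absent (z outside [8, 11.5]); the sphere at (7.5, -1.5): section is a regular 16-gon, circumradius = √(r²−h²) = √(6.5²−1.1²) = 6.406; the r=11 sphere at (7.5, 0) slices to a regular 16-gon of circumradius 11.000 (√(r²−h²) with h=0.1 from center); Combining (union): the r=6.5 sphere at (7.5, -1.5) lies entirely inside the r=11 sphere at (7.5, 0), so the union is just the r=11 sphere at (7.5, 0) — 1 connected region. The result has 1 disconnected region.

1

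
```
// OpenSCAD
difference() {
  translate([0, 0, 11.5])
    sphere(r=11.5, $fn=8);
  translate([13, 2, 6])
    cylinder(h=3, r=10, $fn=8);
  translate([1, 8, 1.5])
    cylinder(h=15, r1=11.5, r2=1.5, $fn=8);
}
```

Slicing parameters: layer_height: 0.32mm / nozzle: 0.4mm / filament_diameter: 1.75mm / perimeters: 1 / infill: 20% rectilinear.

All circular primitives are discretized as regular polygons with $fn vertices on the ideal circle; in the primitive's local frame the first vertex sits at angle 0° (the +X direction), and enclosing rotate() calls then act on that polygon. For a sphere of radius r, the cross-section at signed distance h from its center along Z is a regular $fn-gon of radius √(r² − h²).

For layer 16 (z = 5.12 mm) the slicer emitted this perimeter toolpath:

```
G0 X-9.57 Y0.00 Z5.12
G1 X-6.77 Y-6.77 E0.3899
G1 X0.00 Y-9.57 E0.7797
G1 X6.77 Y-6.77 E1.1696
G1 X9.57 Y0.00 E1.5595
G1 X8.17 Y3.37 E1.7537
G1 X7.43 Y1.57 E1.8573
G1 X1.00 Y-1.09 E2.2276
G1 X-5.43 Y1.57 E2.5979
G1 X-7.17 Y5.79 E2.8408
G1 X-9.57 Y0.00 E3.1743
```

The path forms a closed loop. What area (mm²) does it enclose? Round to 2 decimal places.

Apply the shoelace formula to the sequence of (X, Y) vertices; enclosed area = 150.20 mm².

150.20 mm²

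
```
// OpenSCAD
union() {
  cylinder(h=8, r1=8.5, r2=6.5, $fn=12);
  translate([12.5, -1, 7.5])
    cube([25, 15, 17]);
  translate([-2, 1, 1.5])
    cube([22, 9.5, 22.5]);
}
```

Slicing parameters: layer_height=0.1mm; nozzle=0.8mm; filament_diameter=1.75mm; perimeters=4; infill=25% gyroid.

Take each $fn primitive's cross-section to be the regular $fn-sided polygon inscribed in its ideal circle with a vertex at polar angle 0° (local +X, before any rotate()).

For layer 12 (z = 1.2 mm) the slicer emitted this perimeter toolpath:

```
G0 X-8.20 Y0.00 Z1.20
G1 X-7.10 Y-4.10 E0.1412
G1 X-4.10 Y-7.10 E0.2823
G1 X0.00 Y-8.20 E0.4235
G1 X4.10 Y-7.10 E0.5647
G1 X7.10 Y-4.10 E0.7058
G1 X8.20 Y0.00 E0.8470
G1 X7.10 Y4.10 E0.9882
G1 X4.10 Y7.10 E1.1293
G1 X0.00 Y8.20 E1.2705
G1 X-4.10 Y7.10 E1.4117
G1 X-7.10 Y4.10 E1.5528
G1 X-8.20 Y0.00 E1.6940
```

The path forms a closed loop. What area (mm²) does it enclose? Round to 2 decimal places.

Apply the shoelace formula to the sequence of (X, Y) vertices; enclosed area = 201.68 mm².

201.68 mm²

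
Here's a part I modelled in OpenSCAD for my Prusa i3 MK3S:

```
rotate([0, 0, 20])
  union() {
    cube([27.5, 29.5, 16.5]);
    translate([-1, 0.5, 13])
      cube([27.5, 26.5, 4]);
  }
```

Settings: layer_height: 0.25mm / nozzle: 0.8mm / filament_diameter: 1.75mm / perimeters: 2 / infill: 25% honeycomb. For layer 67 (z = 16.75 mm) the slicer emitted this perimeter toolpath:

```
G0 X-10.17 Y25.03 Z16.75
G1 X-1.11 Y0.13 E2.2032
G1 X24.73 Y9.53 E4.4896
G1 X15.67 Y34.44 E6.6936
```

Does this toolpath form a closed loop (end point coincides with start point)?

no

Start point (G0): (-10.17, 25.03). End point (last G1): the path does not return to the start — open.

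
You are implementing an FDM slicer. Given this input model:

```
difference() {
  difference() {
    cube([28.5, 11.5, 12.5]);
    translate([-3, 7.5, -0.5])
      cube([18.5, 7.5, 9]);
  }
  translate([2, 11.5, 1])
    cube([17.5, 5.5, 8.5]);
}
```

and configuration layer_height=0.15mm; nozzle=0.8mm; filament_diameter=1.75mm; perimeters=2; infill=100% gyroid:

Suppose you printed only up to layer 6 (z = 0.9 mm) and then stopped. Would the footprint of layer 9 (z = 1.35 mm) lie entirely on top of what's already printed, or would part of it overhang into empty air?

Compare the two slices. At z = 0.9: the 28.5×11.5 cube contributes its full rectangle (area 327.75 mm²); the 18.5×7.5 cube at (-3, 7.5) contributes its full rectangle (area 138.75 mm²); Subtracting the remaining from the first: starting from the 28.5×11.5 cube (327.75 mm²), the 18.5×7.5 cube at (-3, 7.5) partially overlaps it — only the 62.00 mm² overlap (of its 138.75 mm²) is removed, clipping the outline — area = 265.75 mm²; the cube at (2, 11.5) is absent (z outside [1, 9.5]); Subtracting the remaining from the first: none of the subtracted shapes is present at this height, so the result so far is unchanged — area = 265.75 mm². At z = 1.35: the 28.5×11.5 cube contributes its full rectangle (area 327.75 mm²); the 18.5×7.5 cube at (-3, 7.5) contributes its full rectangle (area 138.75 mm²); Subtracting the remaining from the first: starting from the 28.5×11.5 cube (327.75 mm²), the 18.5×7.5 cube at (-3, 7.5) partially overlaps it — only the 62.00 mm² overlap (of its 138.75 mm²) is removed, clipping the outline — area = 265.75 mm²; the cube at (2, 11.5) is present — its section is the full 17.5×5.5 rectangle (area 96.25 mm²); Subtracting the remaining from the first: starting from the result so far (265.75 mm²), the 17.5×5.5 cube at (2, 11.5) misses the remaining region (no effect) — area = 265.75 mm². Checking containment: the cross-section at z = 1.35 is a subset of the cross-section at z = 0.9.

entirely on top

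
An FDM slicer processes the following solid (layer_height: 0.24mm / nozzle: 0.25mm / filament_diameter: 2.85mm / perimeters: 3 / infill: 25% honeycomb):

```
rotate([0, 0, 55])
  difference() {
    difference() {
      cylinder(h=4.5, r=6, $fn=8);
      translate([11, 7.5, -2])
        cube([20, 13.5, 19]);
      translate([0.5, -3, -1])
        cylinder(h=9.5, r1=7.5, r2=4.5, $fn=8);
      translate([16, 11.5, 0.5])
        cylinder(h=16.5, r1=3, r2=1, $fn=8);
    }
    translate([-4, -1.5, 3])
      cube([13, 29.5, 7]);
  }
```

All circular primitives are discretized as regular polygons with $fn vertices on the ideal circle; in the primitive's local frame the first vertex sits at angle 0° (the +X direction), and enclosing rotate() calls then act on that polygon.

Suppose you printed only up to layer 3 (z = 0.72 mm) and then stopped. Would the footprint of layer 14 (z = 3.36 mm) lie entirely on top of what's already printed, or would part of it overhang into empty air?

part overhangs

Compare the two slices. At z = 0.72: the r=6 cylinder contributes a regular 8-gon of circumradius 6 (area = (8/2)·6.000²·sin(360°/8) = 101.82 mm²); the cube at (11, 7.5) is present — its section is the full 20×13.5 rectangle (area 270.00 mm²); the cone at (0.5, -3) (r1=7.5→r2=4.5) has section circumradius 6.957 here — a regular 8-gon (area = (8/2)·6.957²·sin(360°/8) = 136.89 mm²); the cone at (16, 11.5) contributes a regular 8-gon of circumradius 2.973 (interpolated between r1=3 and r2=1 at t=0.013) (area = (8/2)·2.973²·sin(360°/8) = 25.01 mm²); Taking the first minus the rest: starting from the r=6 cylinder (101.82 mm²), the 20×13.5 cube at (11, 7.5) misses the remaining region (no effect); the cone at (0.5, -3) partially overlaps it — only the 80.55 mm² overlap (of its 136.89 mm²) is removed, clipping the outline; the cone at (16, 11.5) misses the remaining region (no effect) — area = 21.28 mm²; the cube at (-4, -1.5) is absent (z outside [3, 10]); Subtracting the remaining from the first: none of the subtracted shapes is present at this height, so that combined region is unchanged — area = 21.28 mm²; (rotated 55° about Z; rotation is an isometry so areas/perimeters/island counts are preserved). At z = 3.36: the cylinder: section is a regular 8-gon, circumradius r=6 (area = (8/2)·6.000²·sin(360°/8) = 101.82 mm²); the cube at (11, 7.5) (footprint 20×13.5) is included at this height (area 270.00 mm²); the cone at (0.5, -3): at t=0.459 of its height the radius interpolates to r₁+(r₂−r₁)t = 6.123, giving a regular 8-gon of that circumradius (area = (8/2)·6.123²·sin(360°/8) = 106.05 mm²); the cone at (16, 11.5) (r1=3→r2=1) has section circumradius 2.653 here — a regular 8-gon (area = (8/2)·2.653²·sin(360°/8) = 19.91 mm²); Subtracting the remaining from the first: starting from the r=6 cylinder (101.82 mm²), the 20×13.5 cube at (11, 7.5) misses the remaining region (no effect); the cone at (0.5, -3) partially overlaps it — only the 69.11 mm² overlap (of its 106.05 mm²) is removed, clipping the outline; the cone at (16, 11.5) misses the remaining region (no effect) — area = 32.71 mm²; the 13×29.5 cube at (-4, -1.5) contributes its full rectangle (area 383.50 mm²); Subtracting the remaining from the first: starting from the result so far (32.71 mm²), the 13×29.5 cube at (-4, -1.5) partially overlaps it — only the 26.54 mm² overlap (of its 383.50 mm²) is removed, clipping the outline — area = 6.18 mm²; (rotated 55° about Z; rotation is an isometry so areas/perimeters/island counts are preserved). Checking containment: at z = 3.36 the cross-section extends beyond the z = 0.72 cross-section by about 2.64 mm².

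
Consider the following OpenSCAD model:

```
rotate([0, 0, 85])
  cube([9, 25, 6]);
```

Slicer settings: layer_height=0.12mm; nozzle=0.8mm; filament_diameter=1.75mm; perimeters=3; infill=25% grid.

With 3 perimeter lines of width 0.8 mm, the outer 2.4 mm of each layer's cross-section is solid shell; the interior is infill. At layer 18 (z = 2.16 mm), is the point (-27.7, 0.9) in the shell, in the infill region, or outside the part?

At z = 2.16 mm: the cube is present — its section is the full 9×25 rectangle; (rotated 85° about Z; rotation is an isometry so areas/perimeters/island counts are preserved). Overall, the cross-section is a single solid region. Undo the 85° rotation: the query point maps to (-1.518, 27.673) in the un-rotated model frame. The nearest boundary edge runs (9.00, 25.00)→(0.00, 25.00); distance from the point to it = 3.07 mm. The point is not inside any of the regions above, so it lies outside the cross-section (3.07 mm from the nearest boundary).

outside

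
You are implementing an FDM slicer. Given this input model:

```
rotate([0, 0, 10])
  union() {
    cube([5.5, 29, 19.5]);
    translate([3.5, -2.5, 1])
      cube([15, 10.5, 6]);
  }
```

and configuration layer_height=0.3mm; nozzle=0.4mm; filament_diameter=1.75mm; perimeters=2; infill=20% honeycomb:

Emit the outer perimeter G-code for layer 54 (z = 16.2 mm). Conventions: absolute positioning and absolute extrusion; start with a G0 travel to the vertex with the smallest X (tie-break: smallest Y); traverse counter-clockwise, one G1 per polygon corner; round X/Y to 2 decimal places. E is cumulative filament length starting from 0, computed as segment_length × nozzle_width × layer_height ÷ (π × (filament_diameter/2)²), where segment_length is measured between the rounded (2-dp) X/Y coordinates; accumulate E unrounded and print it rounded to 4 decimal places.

G0 X-5.04 Y28.56 Z16.20
G1 X0.00 Y0.00 E1.4469
G1 X5.42 Y0.96 E1.7215
G1 X0.38 Y29.51 E3.1679
G1 X-5.04 Y28.56 E3.4424

At z = 16.2 mm: the cube is present — its section is the full 5.5×29 rectangle; the cube at (3.5, -2.5) is absent (z outside [1, 7]); Merging all regions: only the 5.5×29 cube is present, so the union is just that shape — 1 connected region; (whole slice rotated 10° about Z — lengths, areas and connectivity unchanged). The outline is a single polygon with 4 vertices. Extrusion per mm of travel: 0.4 × 0.3 / (π × 0.875²) = 0.049890. Accumulating E over each segment gives final E = 3.4424.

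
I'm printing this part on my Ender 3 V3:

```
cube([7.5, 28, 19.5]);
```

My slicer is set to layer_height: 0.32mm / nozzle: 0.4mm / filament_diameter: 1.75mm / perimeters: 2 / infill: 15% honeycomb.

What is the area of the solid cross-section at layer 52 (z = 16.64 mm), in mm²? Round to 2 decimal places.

210.00 mm²

At z = 16.64 mm: the 7.5×28 cube contributes its full rectangle (area 210.00 mm²). Overall, the cross-section is a single solid region. Net area = 210.00 mm².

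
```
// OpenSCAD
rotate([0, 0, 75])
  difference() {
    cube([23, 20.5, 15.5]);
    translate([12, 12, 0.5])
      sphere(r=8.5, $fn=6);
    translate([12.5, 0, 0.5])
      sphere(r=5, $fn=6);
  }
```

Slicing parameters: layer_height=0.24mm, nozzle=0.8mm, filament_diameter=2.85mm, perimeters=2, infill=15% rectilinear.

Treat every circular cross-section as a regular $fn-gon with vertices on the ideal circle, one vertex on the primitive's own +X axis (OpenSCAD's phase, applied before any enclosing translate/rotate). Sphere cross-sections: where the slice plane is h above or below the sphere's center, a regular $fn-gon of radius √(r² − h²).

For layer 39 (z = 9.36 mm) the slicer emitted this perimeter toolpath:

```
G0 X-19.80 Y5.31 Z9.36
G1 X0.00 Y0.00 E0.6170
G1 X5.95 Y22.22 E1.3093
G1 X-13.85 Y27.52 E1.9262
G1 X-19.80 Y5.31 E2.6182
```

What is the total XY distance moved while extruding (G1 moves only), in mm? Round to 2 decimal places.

86.99 mm

Sum the Euclidean lengths of each G1 segment: total = 86.99 mm.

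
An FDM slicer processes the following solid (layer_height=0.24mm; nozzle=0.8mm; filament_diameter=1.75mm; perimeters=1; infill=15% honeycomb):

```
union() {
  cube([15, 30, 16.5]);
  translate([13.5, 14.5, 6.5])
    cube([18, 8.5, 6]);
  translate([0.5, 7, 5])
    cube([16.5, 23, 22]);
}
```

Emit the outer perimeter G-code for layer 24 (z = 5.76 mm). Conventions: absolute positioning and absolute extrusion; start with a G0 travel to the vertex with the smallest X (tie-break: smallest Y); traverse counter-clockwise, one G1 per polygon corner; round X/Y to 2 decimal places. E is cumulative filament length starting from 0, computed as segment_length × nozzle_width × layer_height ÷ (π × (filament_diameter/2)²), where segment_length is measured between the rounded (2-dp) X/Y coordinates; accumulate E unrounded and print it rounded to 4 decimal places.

G0 X0.00 Y0.00 Z5.76
G1 X15.00 Y0.00 E1.1974
G1 X15.00 Y7.00 E1.7561
G1 X17.00 Y7.00 E1.9158
G1 X17.00 Y30.00 E3.7517
G1 X0.00 Y30.00 E5.1088
G1 X0.00 Y0.00 E7.5035

At z = 5.76 mm: the cube is present — its section is the full 15×30 rectangle; the cube at (13.5, 14.5) is not intersected at this z (z outside [6.5, 12.5]); the cube at (0.5, 7) is present — its section is the full 16.5×23 rectangle; Merging all regions: the regions partially overlap (shared area 333.50 mm²), so overlapping operands fuse into one piece — 1 connected region. The outline is a single polygon with 6 vertices. Extrusion per mm of travel: 0.8 × 0.24 / (π × 0.875²) = 0.079824. Accumulating E over each segment gives final E = 7.5035.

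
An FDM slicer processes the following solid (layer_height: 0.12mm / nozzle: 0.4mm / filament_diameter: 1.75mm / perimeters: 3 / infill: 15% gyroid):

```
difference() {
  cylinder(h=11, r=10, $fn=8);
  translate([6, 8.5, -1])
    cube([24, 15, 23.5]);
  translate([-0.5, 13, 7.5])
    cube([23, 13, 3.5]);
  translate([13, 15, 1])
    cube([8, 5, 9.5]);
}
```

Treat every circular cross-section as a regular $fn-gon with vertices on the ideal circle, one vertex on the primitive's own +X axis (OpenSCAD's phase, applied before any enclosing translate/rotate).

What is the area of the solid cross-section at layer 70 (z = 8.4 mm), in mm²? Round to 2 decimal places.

282.84 mm²

At z = 8.4 mm: the cylinder: section is a regular 8-gon, circumradius r=10 (area = (8/2)·10.000²·sin(360°/8) = 282.84 mm²); the 24×15 cube at (6, 8.5) contributes its full rectangle (area 360.00 mm²); the cube at (-0.5, 13) is present — its section is the full 23×13 rectangle (area 299.00 mm²); the 8×5 cube at (13, 15) contributes its full rectangle (area 40.00 mm²); Subtracting the remaining from the first: starting from the r=10 cylinder (282.84 mm²), the 24×15 cube at (6, 8.5) misses the remaining region (no effect); the 23×13 cube at (-0.5, 13) misses the remaining region (no effect); the 8×5 cube at (13, 15) misses the remaining region (no effect) — area = 282.84 mm². Overall, the cross-section is a single solid region. Net area = 282.84 mm².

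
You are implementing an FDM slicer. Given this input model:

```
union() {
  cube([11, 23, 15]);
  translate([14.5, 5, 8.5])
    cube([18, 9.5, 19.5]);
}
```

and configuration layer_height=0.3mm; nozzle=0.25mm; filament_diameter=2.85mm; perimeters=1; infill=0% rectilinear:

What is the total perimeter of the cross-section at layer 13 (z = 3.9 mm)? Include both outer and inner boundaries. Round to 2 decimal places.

At z = 3.9 mm: the cube (footprint 11×23) is included at this height (perimeter 68.00 mm); the cube at (14.5, 5) does not reach this height (z outside [8.5, 28]); Merging all regions: only the 11×23 cube is present, so the union is just that shape — boundary = 68.00 mm. Overall, the cross-section is a single solid region. Total boundary length (outer) = 68.00 mm.

68.00 mm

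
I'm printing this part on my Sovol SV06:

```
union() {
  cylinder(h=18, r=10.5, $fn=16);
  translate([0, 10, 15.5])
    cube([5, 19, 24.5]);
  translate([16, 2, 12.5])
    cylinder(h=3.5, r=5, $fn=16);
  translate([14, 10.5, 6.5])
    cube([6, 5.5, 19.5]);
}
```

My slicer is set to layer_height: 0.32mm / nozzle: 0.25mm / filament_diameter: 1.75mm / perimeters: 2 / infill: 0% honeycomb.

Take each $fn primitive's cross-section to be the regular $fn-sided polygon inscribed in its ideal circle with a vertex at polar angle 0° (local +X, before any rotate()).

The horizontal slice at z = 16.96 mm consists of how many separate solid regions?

At z = 16.96 mm: the r=10.5 cylinder contributes a regular 16-gon of circumradius 10.5; the cube at (0, 10) (footprint 5×19) is included at this height; the cylinder at (16, 2) is not intersected at this z (z outside [12.5, 16]); the 6×5.5 cube at (14, 10.5) contributes its full rectangle; Taking the union: the regions partially overlap (shared area 0.63 mm²), so overlapping operands fuse into one piece — 2 connected regions. The result has 2 disconnected regions.

2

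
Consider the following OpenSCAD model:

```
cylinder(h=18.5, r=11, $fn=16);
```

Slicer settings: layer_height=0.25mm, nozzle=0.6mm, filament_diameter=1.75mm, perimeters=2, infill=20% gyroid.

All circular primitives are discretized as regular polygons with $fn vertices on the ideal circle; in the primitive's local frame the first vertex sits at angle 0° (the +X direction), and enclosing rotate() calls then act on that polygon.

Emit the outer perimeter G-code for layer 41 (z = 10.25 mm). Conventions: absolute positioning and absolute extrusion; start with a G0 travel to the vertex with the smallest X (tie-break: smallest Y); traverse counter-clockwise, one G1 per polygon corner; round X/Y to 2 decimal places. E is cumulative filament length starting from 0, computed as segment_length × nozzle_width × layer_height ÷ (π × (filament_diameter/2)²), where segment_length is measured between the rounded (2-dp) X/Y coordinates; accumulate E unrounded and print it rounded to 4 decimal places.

At z = 10.25 mm: the r=11 cylinder gives a regular 16-gon of circumradius 11 (constant along its height). The outline is a single polygon with 16 vertices. Extrusion per mm of travel: 0.6 × 0.25 / (π × 0.875²) = 0.062363. Accumulating E over each segment gives final E = 4.2824.

G0 X-11.00 Y0.00 Z10.25
G1 X-10.16 Y-4.21 E0.2677
G1 X-7.78 Y-7.78 E0.5353
G1 X-4.21 Y-10.16 E0.8029
G1 X0.00 Y-11.00 E1.0706
G1 X4.21 Y-10.16 E1.3383
G1 X7.78 Y-7.78 E1.6059
G1 X10.16 Y-4.21 E1.8735
G1 X11.00 Y0.00 E2.1412
G1 X10.16 Y4.21 E2.4089
G1 X7.78 Y7.78 E2.6765
G1 X4.21 Y10.16 E2.9441
G1 X0.00 Y11.00 E3.2118
G1 X-4.21 Y10.16 E3.4795
G1 X-7.78 Y7.78 E3.7471
G1 X-10.16 Y4.21 E4.0146
G1 X-11.00 Y0.00 E4.2824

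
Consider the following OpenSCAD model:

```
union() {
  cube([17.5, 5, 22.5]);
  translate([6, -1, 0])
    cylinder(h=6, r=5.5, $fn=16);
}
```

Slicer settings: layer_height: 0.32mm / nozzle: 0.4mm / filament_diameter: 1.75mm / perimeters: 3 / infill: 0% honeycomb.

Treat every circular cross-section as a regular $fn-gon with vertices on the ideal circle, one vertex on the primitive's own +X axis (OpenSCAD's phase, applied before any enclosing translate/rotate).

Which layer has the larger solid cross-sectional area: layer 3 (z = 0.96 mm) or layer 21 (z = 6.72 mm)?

Layer 3 (z = 0.96): the 17.5×5 cube contributes its full rectangle (area 87.50 mm²); the r=5.5 cylinder at (6, -1) gives a regular 16-gon of circumradius 5.5 (constant along its height) (area = (16/2)·5.500²·sin(360°/16) = 92.61 mm²); Merging all regions: the regions partially overlap — summed areas 180.11 mm² minus the doubly-counted overlap 35.50 mm² gives 144.61 mm² — area = 144.61 mm². So its area = 144.61 mm². Layer 21 (z = 6.72): the 17.5×5 cube contributes its full rectangle (area 87.50 mm²); the cylinder at (6, -1) is absent (z outside [0, 6]); Merging all regions: only the 17.5×5 cube is present, so the union is just that shape — area = 87.50 mm². So its area = 87.50 mm². Layer 3 is larger (144.61 vs 87.50 mm²).

layer 3 (z = 0.96 mm)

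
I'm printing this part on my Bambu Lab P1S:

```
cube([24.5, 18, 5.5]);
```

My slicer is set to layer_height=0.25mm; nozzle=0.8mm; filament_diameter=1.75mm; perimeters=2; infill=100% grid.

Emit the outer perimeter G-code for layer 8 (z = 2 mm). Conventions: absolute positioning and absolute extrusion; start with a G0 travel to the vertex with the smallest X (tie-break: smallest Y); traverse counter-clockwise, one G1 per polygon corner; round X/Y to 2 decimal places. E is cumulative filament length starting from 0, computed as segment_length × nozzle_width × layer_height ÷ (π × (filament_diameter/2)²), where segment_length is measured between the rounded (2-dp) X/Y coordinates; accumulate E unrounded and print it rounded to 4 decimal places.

G0 X0.00 Y0.00 Z2.00
G1 X24.50 Y0.00 E2.0372
G1 X24.50 Y18.00 E3.5339
G1 X0.00 Y18.00 E5.5711
G1 X0.00 Y0.00 E7.0678

At z = 2 mm: the 24.5×18 cube contributes its full rectangle. The outline is a single polygon with 4 vertices. Extrusion per mm of travel: 0.8 × 0.25 / (π × 0.875²) = 0.083150. Accumulating E over each segment gives final E = 7.0678.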